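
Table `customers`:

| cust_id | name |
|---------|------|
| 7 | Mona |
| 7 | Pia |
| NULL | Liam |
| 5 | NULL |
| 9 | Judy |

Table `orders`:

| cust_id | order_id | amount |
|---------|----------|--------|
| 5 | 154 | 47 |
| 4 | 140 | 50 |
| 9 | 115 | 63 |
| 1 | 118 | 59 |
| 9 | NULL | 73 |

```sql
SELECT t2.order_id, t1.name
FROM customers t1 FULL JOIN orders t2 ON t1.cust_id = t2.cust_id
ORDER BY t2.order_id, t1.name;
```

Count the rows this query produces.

FULL OUTER JOIN keeps every row from both sides; unmatched rows get NULL for the other side's columns.
Matching on t1.cust_id = t2.cust_id. A NULL in a compared column never satisfies the condition.
Matched pairs: 3; unmatched t1 rows kept: 3; unmatched t2 rows kept: 2.
Total: 3 matched + 5 padded = 8 rows.

8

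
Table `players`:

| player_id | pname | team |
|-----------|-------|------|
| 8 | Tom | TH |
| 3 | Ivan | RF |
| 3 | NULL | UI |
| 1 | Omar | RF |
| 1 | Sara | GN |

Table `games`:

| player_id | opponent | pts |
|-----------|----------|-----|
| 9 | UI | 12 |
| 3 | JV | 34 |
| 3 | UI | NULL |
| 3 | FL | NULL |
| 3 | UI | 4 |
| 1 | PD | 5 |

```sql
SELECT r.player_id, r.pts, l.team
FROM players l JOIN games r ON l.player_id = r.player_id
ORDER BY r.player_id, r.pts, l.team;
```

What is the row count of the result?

INNER JOIN keeps only pairs where the ON condition holds.
Matching on l.player_id = r.player_id.
Matched pairs: 10.
Total: 10 rows.

10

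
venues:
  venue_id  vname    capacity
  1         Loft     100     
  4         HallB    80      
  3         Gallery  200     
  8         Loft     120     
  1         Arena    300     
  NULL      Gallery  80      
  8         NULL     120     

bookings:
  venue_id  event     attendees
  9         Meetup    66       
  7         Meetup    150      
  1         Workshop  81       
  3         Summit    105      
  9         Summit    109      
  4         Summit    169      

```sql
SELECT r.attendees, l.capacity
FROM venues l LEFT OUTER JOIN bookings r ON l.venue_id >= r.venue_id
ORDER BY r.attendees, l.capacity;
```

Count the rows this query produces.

16

LEFT JOIN keeps every row from `venues`; unmatched rows get NULL for `bookings`'s columns.
Matching on l.venue_id >= r.venue_id. A NULL in a compared column never satisfies the condition.
- l row (venue_id=1): matches 1 r row(s) → 1 output row(s).
- l row (venue_id=4): matches 3 r row(s) → 3 output row(s).
- l row (venue_id=3): matches 2 r row(s) → 2 output row(s).
- l row (venue_id=8): matches 4 r row(s) → 4 output row(s).
- l row (venue_id=1): matches 1 r row(s) → 1 output row(s).
- l row (venue_id=NULL): no match → kept, r columns NULL.
- l row (venue_id=8): matches 4 r row(s) → 4 output row(s).
Total: 15 matched + 1 padded = 16 rows.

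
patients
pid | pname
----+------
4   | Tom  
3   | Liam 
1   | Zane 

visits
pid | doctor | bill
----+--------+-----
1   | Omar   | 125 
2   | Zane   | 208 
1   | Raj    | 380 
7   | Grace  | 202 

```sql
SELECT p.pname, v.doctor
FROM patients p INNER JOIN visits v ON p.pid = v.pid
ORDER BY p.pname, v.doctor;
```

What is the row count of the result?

2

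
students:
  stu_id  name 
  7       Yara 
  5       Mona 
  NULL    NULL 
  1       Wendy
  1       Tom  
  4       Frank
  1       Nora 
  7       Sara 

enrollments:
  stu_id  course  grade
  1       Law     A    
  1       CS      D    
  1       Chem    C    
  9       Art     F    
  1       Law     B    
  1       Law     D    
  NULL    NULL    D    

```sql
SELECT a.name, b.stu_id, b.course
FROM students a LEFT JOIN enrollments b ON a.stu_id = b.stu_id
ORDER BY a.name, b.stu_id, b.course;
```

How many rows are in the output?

20

LEFT JOIN keeps every row from `students`; unmatched rows get NULL for `enrollments`'s columns.
Matching on a.stu_id = b.stu_id. A NULL in a compared column never satisfies the condition.
- a row (stu_id=7): no match → kept, b columns NULL.
- a row (stu_id=5): no match → kept, b columns NULL.
- a row (stu_id=NULL): no match → kept, b columns NULL.
- a row (stu_id=1): matches 5 b row(s) → 5 output row(s).
- a row (stu_id=1): matches 5 b row(s) → 5 output row(s).
- a row (stu_id=4): no match → kept, b columns NULL.
- a row (stu_id=1): matches 5 b row(s) → 5 output row(s).
- a row (stu_id=7): no match → kept, b columns NULL.
Total: 15 matched + 5 padded = 20 rows.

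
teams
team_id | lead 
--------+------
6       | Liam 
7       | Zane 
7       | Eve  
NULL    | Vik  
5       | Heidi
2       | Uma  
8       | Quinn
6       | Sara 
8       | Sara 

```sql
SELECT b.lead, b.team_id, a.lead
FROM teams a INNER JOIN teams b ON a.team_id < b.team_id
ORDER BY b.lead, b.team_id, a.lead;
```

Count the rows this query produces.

25

INNER JOIN keeps only pairs where the ON condition holds.
Matching on a.team_id < b.team_id. A NULL in a compared column never satisfies the condition.
- a[0] team_id=6 → 4 match(es) in b → 4 row(s).
- a[1] team_id=7 → 2 match(es) in b → 2 row(s).
- a[2] team_id=7 → 2 match(es) in b → 2 row(s).
- a[3] team_id=NULL → no match; dropped.
- a[4] team_id=5 → 6 match(es) in b → 6 row(s).
- a[5] team_id=2 → 7 match(es) in b → 7 row(s).
- a[6] team_id=8 → no match; dropped.
- a[7] team_id=6 → 4 match(es) in b → 4 row(s).
- a[8] team_id=8 → no match; dropped.
Total: 25 rows.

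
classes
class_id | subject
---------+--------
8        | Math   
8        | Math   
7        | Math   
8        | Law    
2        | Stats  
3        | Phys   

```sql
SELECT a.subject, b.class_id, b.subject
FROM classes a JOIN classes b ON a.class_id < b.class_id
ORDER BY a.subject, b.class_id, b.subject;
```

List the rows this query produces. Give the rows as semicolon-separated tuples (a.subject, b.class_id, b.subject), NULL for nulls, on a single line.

(Math, 8, Law); (Math, 8, Math); (Math, 8, Math); (Phys, 7, Math); (Phys, 8, Law); (Phys, 8, Math); (Phys, 8, Math); (Stats, 3, Phys); (Stats, 7, Math); (Stats, 8, Law); (Stats, 8, Math); (Stats, 8, Math)

INNER JOIN keeps only pairs where the ON condition holds.
Matching on a.class_id < b.class_id.
- class_id=8: no matching b row, dropped.
- class_id=8: no matching b row, dropped.
- class_id=7: 3 matching b row(s), so 3 row(s) emitted.
- class_id=8: no matching b row, dropped.
- class_id=2: 5 matching b row(s), so 5 row(s) emitted.
- class_id=3: 4 matching b row(s), so 4 row(s) emitted.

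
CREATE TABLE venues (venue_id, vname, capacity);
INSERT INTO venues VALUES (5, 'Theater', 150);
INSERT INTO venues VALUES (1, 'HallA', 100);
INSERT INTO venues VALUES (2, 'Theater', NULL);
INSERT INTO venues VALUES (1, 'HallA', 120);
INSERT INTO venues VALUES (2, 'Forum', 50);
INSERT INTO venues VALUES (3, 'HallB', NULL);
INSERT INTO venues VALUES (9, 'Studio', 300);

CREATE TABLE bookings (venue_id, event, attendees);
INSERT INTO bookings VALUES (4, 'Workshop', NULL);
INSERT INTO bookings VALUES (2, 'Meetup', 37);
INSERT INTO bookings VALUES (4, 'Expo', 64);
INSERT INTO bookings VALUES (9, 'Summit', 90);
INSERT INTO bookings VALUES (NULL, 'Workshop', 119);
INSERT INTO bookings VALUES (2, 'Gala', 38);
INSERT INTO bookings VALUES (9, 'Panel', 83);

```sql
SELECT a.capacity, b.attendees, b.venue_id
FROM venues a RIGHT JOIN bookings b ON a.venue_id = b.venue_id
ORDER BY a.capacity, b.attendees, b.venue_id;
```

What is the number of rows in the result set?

9

RIGHT JOIN keeps every row from `bookings`; unmatched rows get NULL for `venues`'s columns.
Matching on a.venue_id = b.venue_id. A NULL in a compared column never satisfies the condition.
- a row (venue_id=5): no match.
- a row (venue_id=1): no match.
- a row (venue_id=2): matches 2 b row(s) → 2 output row(s).
- a row (venue_id=1): no match.
- a row (venue_id=2): matches 2 b row(s) → 2 output row(s).
- a row (venue_id=3): no match.
- a row (venue_id=9): matches 2 b row(s) → 2 output row(s).
- 3 row(s) from b found no a partner → padded with NULL.
Total: 6 matched + 3 padded = 9 rows.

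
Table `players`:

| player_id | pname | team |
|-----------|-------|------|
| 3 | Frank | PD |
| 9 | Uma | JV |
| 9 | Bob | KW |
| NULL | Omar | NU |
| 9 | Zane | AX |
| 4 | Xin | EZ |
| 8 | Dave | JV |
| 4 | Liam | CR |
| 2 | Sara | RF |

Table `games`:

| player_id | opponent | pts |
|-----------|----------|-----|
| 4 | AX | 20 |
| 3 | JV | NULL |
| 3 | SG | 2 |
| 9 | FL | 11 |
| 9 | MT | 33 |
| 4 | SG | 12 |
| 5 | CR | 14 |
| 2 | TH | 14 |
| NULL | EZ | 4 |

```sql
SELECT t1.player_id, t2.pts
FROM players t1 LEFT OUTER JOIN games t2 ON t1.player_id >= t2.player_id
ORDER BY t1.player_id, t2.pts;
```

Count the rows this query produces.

45

LEFT JOIN keeps every row from `players`; unmatched rows get NULL for `games`'s columns.
Matching on t1.player_id >= t2.player_id. A NULL in a compared column never satisfies the condition.
- t1 (player_id=3) pairs with 3 row(s) of t2.
- t1 (player_id=9) pairs with 8 row(s) of t2.
- t1 (player_id=9) pairs with 8 row(s) of t2.
- t1 (player_id=NULL) has no partner → padded with NULL.
- t1 (player_id=9) pairs with 8 row(s) of t2.
- t1 (player_id=4) pairs with 5 row(s) of t2.
- t1 (player_id=8) pairs with 6 row(s) of t2.
- t1 (player_id=4) pairs with 5 row(s) of t2.
- t1 (player_id=2) pairs with 1 row(s) of t2.
Total: 44 matched + 1 padded = 45 rows.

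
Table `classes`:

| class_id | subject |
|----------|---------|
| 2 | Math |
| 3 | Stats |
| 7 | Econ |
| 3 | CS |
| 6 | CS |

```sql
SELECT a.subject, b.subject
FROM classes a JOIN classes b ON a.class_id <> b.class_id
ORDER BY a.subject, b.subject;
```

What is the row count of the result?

18

INNER JOIN keeps only pairs where the ON condition holds.
Matching on a.class_id <> b.class_id.
- a row (class_id=2): matches 4 b row(s) → 4 output row(s).
- a row (class_id=3): matches 3 b row(s) → 3 output row(s).
- a row (class_id=7): matches 4 b row(s) → 4 output row(s).
- a row (class_id=3): matches 3 b row(s) → 3 output row(s).
- a row (class_id=6): matches 4 b row(s) → 4 output row(s).
Total: 18 rows.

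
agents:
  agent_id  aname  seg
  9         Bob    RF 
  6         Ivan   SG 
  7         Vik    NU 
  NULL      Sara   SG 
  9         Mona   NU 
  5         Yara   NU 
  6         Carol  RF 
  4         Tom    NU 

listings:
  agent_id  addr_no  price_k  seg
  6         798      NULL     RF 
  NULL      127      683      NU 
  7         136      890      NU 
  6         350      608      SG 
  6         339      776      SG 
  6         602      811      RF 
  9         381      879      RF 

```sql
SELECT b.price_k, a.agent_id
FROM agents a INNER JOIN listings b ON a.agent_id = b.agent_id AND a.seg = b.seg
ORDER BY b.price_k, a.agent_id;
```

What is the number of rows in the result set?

6

INNER JOIN keeps only pairs where the ON condition holds.
Matching on a.agent_id = b.agent_id AND a.seg = b.seg. A NULL in a compared column never satisfies the condition.
- a row (agent_id=9, seg=RF): matches 1 b row(s) → 1 output row(s).
- a row (agent_id=6, seg=SG): matches 2 b row(s) → 2 output row(s).
- a row (agent_id=7, seg=NU): matches 1 b row(s) → 1 output row(s).
- a row (agent_id=NULL, seg=SG): no match → dropped.
- a row (agent_id=9, seg=NU): no match → dropped.
- a row (agent_id=5, seg=NU): no match → dropped.
- a row (agent_id=6, seg=RF): matches 2 b row(s) → 2 output row(s).
- a row (agent_id=4, seg=NU): no match → dropped.
Total: 6 rows.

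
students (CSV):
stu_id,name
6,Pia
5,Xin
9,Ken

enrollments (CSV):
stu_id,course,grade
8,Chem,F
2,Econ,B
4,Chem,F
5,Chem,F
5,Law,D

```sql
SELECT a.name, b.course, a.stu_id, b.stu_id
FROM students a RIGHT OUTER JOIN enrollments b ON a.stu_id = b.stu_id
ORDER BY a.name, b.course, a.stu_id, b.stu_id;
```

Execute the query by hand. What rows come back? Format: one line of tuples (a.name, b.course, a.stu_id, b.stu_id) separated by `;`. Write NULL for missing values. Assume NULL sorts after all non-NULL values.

RIGHT JOIN keeps every row from `enrollments`; unmatched rows get NULL for `students`'s columns.
Matching on a.stu_id = b.stu_id.
Matched pairs: 2; unmatched b rows kept: 3.

(Xin, Chem, 5, 5); (Xin, Law, 5, 5); (NULL, Chem, NULL, 4); (NULL, Chem, NULL, 8); (NULL, Econ, NULL, 2)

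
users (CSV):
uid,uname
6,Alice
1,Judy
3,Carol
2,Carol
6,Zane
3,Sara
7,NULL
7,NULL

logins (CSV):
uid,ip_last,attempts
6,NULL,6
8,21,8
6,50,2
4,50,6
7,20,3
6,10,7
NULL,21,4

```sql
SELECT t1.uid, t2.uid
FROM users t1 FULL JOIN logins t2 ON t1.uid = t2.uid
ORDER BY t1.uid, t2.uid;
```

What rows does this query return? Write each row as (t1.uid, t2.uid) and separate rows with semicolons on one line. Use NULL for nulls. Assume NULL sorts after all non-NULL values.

FULL OUTER JOIN keeps every row from both sides; unmatched rows get NULL for the other side's columns.
Matching on t1.uid = t2.uid. A NULL in a compared column never satisfies the condition.
Matched pairs: 8; unmatched t1 rows kept: 4; unmatched t2 rows kept: 3.

(1, NULL); (2, NULL); (3, NULL); (3, NULL); (6, 6); (6, 6); (6, 6); (6, 6); (6, 6); (6, 6); (7, 7); (7, 7); (NULL, 4); (NULL, 8); (NULL, NULL)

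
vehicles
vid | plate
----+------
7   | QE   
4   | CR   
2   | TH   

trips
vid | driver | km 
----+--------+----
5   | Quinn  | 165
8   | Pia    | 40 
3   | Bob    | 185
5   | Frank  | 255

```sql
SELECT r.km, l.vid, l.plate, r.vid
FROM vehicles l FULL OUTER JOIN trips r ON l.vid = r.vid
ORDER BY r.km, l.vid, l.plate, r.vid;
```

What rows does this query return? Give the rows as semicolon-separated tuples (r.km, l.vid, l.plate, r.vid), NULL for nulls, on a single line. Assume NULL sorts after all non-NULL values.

(40, NULL, NULL, 8); (165, NULL, NULL, 5); (185, NULL, NULL, 3); (255, NULL, NULL, 5); (NULL, 2, TH, NULL); (NULL, 4, CR, NULL); (NULL, 7, QE, NULL)

FULL OUTER JOIN keeps every row from both sides; unmatched rows get NULL for the other side's columns.
Matching on l.vid = r.vid.
Matched pairs: 0; unmatched l rows kept: 3; unmatched r rows kept: 4.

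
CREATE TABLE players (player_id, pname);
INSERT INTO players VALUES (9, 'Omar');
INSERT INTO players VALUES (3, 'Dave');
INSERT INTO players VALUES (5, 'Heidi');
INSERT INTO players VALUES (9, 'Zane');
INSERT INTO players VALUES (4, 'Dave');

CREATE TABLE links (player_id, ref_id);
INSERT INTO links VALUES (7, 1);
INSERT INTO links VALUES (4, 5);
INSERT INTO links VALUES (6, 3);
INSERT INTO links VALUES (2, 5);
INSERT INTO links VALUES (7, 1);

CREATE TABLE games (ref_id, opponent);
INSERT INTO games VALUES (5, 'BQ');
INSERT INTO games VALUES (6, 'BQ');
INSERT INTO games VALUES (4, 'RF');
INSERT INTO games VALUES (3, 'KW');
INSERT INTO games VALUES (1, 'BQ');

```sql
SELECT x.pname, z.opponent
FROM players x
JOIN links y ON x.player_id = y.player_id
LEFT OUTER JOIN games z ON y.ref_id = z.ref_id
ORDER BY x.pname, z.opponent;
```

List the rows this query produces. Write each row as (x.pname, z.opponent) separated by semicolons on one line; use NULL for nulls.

(Dave, BQ)

Evaluate left to right. First `players x INNER JOIN links y` on player_id: 1 row(s).
Then LEFT JOIN `games z` on ref_id: each of those 1 rows is kept; rows whose y.ref_id has no match in z get NULL for z's columns.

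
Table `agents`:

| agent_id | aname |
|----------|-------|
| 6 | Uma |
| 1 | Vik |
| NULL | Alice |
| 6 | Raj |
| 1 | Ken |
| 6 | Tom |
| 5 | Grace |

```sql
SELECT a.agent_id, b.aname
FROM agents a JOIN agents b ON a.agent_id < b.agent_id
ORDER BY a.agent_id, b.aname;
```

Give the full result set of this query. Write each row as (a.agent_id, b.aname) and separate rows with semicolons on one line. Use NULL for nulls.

INNER JOIN keeps only pairs where the ON condition holds.
Matching on a.agent_id < b.agent_id. A NULL in a compared column never satisfies the condition.
- a[0] agent_id=6 → no match; dropped.
- a[1] agent_id=1 → 4 match(es) in b → 4 row(s).
- a[2] agent_id=NULL → no match; dropped.
- a[3] agent_id=6 → no match; dropped.
- a[4] agent_id=1 → 4 match(es) in b → 4 row(s).
- a[5] agent_id=6 → no match; dropped.
- a[6] agent_id=5 → 3 match(es) in b → 3 row(s).

(1, Grace); (1, Grace); (1, Raj); (1, Raj); (1, Tom); (1, Tom); (1, Uma); (1, Uma); (5, Raj); (5, Tom); (5, Uma)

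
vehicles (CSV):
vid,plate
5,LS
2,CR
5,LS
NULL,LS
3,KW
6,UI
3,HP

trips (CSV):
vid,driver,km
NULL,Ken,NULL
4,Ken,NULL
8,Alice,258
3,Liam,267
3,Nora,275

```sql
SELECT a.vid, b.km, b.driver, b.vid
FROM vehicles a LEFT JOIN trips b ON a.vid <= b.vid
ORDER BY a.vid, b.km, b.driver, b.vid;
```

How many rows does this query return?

16

LEFT JOIN keeps every row from `vehicles`; unmatched rows get NULL for `trips`'s columns.
Matching on a.vid <= b.vid. A NULL in a compared column never satisfies the condition.
- a (vid=5) pairs with 1 row(s) of b.
- a (vid=2) pairs with 4 row(s) of b.
- a (vid=5) pairs with 1 row(s) of b.
- a (vid=NULL) has no partner → padded with NULL.
- a (vid=3) pairs with 4 row(s) of b.
- a (vid=6) pairs with 1 row(s) of b.
- a (vid=3) pairs with 4 row(s) of b.
Total: 15 matched + 1 padded = 16 rows.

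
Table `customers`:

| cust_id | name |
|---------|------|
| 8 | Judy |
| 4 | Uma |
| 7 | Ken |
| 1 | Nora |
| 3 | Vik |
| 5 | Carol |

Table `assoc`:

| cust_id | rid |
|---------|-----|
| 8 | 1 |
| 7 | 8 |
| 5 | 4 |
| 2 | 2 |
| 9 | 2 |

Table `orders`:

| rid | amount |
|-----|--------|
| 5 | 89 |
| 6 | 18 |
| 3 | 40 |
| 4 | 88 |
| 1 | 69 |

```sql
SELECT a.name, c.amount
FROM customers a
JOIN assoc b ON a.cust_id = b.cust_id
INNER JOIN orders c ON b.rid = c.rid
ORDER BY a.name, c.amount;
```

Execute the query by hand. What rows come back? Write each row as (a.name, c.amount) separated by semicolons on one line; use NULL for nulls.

(Carol, 88); (Judy, 69)

Joins associate left-to-right: customers INNER JOIN assoc on cust_id gives 3 intermediate row(s).
Then INNER JOIN `orders c` on rid: keep only rows whose b.rid appears in c.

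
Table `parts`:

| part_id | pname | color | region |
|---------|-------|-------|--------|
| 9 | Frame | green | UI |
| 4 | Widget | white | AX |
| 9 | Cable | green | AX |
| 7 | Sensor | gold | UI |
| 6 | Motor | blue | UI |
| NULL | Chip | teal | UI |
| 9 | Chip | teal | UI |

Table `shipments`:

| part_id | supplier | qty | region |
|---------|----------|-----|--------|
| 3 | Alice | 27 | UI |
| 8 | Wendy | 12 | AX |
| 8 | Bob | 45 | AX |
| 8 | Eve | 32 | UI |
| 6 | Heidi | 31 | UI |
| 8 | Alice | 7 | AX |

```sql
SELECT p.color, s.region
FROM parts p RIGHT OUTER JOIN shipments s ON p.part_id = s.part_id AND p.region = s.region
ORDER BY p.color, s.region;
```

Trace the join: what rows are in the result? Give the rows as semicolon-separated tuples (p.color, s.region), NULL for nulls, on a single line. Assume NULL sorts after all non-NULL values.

(blue, UI); (NULL, AX); (NULL, AX); (NULL, AX); (NULL, UI); (NULL, UI)

RIGHT JOIN keeps every row from `shipments`; unmatched rows get NULL for `parts`'s columns.
Matching on p.part_id = s.part_id AND p.region = s.region. A NULL in a compared column never satisfies the condition.
- p (part_id=9, region=UI) has no partner in s.
- p (part_id=4, region=AX) has no partner in s.
- p (part_id=9, region=AX) has no partner in s.
- p (part_id=7, region=UI) has no partner in s.
- p (part_id=6, region=UI) pairs with 1 row(s) of s.
- p (part_id=NULL, region=UI) has no partner in s.
- p (part_id=9, region=UI) has no partner in s.
- 5 row(s) from s found no p partner → padded with NULL.
After projecting and ordering:
p.color | s.region
blue | UI
NULL | AX
NULL | AX
NULL | AX
NULL | UI
NULL | UI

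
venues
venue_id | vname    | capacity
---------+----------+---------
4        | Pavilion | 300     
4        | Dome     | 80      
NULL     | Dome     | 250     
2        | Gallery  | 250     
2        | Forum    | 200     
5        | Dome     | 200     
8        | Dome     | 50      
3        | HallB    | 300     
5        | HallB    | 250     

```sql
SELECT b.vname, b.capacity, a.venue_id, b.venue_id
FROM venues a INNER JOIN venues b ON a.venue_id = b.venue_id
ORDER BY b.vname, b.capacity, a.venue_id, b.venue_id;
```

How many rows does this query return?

14

INNER JOIN keeps only pairs where the ON condition holds.
Matching on a.venue_id = b.venue_id. A NULL in a compared column never satisfies the condition.
- venue_id=4: 2 matching b row(s), so 2 row(s) emitted.
- venue_id=4: 2 matching b row(s), so 2 row(s) emitted.
- venue_id=NULL: no matching b row, dropped.
- venue_id=2: 2 matching b row(s), so 2 row(s) emitted.
- venue_id=2: 2 matching b row(s), so 2 row(s) emitted.
- venue_id=5: 2 matching b row(s), so 2 row(s) emitted.
- venue_id=8: 1 matching b row(s), so 1 row(s) emitted.
- venue_id=3: 1 matching b row(s), so 1 row(s) emitted.
- venue_id=5: 2 matching b row(s), so 2 row(s) emitted.
Total: 14 rows.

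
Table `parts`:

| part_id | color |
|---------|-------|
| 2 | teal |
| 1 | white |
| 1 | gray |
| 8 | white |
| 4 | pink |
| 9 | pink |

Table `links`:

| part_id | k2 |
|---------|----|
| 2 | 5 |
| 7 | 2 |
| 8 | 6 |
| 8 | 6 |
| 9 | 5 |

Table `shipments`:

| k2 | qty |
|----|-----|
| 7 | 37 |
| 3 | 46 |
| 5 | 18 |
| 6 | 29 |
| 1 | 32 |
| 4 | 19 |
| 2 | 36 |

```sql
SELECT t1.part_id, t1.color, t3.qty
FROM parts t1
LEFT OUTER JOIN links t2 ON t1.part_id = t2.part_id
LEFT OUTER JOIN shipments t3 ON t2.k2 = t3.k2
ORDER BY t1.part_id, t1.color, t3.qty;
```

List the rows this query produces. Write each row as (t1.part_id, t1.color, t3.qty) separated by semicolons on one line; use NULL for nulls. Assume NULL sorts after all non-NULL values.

Evaluate left to right. First `parts t1 LEFT JOIN links t2` on part_id: 7 row(s).
Then LEFT JOIN `shipments t3` on k2: each of those 7 rows is kept; rows whose t2.k2 has no match in t3 get NULL for t3's columns.

(1, gray, NULL); (1, white, NULL); (2, teal, 18); (4, pink, NULL); (8, white, 29); (8, white, 29); (9, pink, 18)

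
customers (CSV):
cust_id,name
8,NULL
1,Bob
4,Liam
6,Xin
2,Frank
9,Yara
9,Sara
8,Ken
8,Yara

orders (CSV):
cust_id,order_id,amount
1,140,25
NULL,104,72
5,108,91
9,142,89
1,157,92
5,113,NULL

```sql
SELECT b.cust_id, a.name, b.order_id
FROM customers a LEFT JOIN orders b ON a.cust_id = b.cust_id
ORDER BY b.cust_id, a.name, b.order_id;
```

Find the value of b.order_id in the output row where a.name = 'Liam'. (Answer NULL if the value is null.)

NULL

LEFT JOIN keeps every row from `customers`; unmatched rows get NULL for `orders`'s columns.
Matching on a.cust_id = b.cust_id. A NULL in a compared column never satisfies the condition.
- a[0] cust_id=8 → no match; kept with NULLs on the b side.
- a[1] cust_id=1 → 2 match(es) in b → 2 row(s).
- a[2] cust_id=4 → no match; kept with NULLs on the b side.
- a[3] cust_id=6 → no match; kept with NULLs on the b side.
- a[4] cust_id=2 → no match; kept with NULLs on the b side.
- a[5] cust_id=9 → 1 match(es) in b → 1 row(s).
- a[6] cust_id=9 → 1 match(es) in b → 1 row(s).
- a[7] cust_id=8 → no match; kept with NULLs on the b side.
- a[8] cust_id=8 → no match; kept with NULLs on the b side.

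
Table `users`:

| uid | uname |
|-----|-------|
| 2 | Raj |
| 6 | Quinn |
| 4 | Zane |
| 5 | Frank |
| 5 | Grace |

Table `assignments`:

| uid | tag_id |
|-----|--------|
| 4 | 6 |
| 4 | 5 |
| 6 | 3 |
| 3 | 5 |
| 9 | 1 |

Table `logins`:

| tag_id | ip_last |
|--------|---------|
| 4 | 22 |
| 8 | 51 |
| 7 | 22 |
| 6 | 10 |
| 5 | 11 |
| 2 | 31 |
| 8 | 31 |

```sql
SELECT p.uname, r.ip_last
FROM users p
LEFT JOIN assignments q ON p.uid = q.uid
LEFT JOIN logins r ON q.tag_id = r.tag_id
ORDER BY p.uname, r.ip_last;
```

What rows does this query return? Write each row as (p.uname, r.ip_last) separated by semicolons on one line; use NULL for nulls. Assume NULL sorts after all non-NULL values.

Evaluate left to right. First `users p LEFT JOIN assignments q` on uid: 6 row(s).
Then LEFT JOIN `logins r` on tag_id: each of those 6 rows is kept; rows whose q.tag_id has no match in r get NULL for r's columns.

(Frank, NULL); (Grace, NULL); (Quinn, NULL); (Raj, NULL); (Zane, 10); (Zane, 11)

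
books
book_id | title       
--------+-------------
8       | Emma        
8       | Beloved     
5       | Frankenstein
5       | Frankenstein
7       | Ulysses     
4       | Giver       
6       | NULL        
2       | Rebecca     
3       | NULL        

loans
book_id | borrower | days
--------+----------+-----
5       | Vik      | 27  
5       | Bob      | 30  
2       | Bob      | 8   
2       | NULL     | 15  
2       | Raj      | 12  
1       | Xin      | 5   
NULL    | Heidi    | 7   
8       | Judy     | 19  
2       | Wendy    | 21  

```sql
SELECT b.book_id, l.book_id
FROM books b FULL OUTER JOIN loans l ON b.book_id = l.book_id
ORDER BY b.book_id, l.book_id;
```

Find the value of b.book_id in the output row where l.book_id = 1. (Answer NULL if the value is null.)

FULL OUTER JOIN keeps every row from both sides; unmatched rows get NULL for the other side's columns.
Matching on b.book_id = l.book_id. A NULL in a compared column never satisfies the condition.
Matched pairs: 10; unmatched b rows kept: 4; unmatched l rows kept: 2.

NULL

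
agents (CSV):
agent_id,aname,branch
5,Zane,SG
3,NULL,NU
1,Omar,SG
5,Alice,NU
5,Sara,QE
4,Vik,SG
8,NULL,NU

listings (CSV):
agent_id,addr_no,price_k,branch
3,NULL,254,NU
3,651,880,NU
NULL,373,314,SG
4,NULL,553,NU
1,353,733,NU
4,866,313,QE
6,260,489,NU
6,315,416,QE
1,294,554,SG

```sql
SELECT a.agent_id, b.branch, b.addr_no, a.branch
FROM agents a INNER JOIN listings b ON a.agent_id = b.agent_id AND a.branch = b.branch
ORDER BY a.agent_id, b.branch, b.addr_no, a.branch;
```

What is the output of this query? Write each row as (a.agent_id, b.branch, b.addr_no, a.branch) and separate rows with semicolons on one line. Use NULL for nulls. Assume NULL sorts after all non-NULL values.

INNER JOIN keeps only pairs where the ON condition holds.
Matching on a.agent_id = b.agent_id AND a.branch = b.branch. A NULL in a compared column never satisfies the condition.
- agent_id=5, branch=SG: no matching b row, dropped.
- agent_id=3, branch=NU: 2 matching b row(s), so 2 row(s) emitted.
- agent_id=1, branch=SG: 1 matching b row(s), so 1 row(s) emitted.
- agent_id=5, branch=NU: no matching b row, dropped.
- agent_id=5, branch=QE: no matching b row, dropped.
- agent_id=4, branch=SG: no matching b row, dropped.
- agent_id=8, branch=NU: no matching b row, dropped.
After projecting and ordering:
a.agent_id | b.branch | b.addr_no | a.branch
1 | SG | 294 | SG
3 | NU | 651 | NU
3 | NU | NULL | NU

(1, SG, 294, SG); (3, NU, 651, NU); (3, NU, NULL, NU)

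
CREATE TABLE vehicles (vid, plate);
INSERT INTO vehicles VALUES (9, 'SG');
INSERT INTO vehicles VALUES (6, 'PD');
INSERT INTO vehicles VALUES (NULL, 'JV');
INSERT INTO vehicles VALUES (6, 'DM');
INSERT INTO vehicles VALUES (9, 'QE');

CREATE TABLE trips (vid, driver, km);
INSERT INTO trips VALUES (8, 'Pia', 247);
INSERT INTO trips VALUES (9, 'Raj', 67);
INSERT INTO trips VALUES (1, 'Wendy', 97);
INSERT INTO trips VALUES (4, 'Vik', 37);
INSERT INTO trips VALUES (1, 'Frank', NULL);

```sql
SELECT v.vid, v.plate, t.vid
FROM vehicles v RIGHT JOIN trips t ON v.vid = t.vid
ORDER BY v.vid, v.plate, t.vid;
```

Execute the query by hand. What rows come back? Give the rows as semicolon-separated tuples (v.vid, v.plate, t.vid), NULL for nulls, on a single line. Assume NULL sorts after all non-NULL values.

RIGHT JOIN keeps every row from `trips`; unmatched rows get NULL for `vehicles`'s columns.
Matching on v.vid = t.vid. A NULL in a compared column never satisfies the condition.
- v[0] vid=9 → 1 match(es) in t → 1 row(s).
- v[1] vid=6 → no match.
- v[2] vid=NULL → no match.
- v[3] vid=6 → no match.
- v[4] vid=9 → 1 match(es) in t → 1 row(s).
- 4 row(s) from t found no v partner → padded with NULL.
After projecting and ordering:
v.vid | v.plate | t.vid
9 | QE | 9
9 | SG | 9
NULL | NULL | 1
NULL | NULL | 1
NULL | NULL | 4
NULL | NULL | 8

(9, QE, 9); (9, SG, 9); (NULL, NULL, 1); (NULL, NULL, 1); (NULL, NULL, 4); (NULL, NULL, 8)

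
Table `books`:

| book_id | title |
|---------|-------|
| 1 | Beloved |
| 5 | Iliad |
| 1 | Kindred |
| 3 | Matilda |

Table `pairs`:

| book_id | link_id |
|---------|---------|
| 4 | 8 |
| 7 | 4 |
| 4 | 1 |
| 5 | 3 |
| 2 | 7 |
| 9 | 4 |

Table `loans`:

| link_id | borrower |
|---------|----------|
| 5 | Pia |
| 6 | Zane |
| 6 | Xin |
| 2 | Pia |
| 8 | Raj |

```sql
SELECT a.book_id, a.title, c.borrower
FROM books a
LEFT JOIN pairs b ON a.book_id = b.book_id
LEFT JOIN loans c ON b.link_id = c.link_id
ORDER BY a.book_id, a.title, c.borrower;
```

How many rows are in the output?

4

Evaluate left to right. First `books a LEFT JOIN pairs b` on book_id: 4 row(s).
Then LEFT JOIN `loans c` on link_id: each of those 4 rows is kept; rows whose b.link_id has no match in c get NULL for c's columns.
Result: 4 row(s).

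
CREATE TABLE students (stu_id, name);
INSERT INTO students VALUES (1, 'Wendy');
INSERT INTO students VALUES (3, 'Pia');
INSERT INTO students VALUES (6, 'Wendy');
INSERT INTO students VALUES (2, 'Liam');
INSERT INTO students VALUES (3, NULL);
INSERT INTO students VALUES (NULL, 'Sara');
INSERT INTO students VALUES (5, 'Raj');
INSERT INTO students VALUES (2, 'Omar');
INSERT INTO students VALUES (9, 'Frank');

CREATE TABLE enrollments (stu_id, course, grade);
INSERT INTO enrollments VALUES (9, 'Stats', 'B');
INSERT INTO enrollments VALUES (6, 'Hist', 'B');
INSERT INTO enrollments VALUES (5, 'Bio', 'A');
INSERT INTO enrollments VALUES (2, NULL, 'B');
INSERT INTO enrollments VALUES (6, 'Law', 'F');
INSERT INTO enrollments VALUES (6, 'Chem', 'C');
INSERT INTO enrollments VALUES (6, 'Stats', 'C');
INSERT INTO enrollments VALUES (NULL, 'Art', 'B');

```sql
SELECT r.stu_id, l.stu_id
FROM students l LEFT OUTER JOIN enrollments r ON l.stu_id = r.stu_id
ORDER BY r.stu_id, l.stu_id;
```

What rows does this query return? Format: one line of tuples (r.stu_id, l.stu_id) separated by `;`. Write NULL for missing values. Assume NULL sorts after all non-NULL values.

(2, 2); (2, 2); (5, 5); (6, 6); (6, 6); (6, 6); (6, 6); (9, 9); (NULL, 1); (NULL, 3); (NULL, 3); (NULL, NULL)

LEFT JOIN keeps every row from `students`; unmatched rows get NULL for `enrollments`'s columns.
Matching on l.stu_id = r.stu_id. A NULL in a compared column never satisfies the condition.
- l[0] stu_id=1 → no match; kept with NULLs on the r side.
- l[1] stu_id=3 → no match; kept with NULLs on the r side.
- l[2] stu_id=6 → 4 match(es) in r → 4 row(s).
- l[3] stu_id=2 → 1 match(es) in r → 1 row(s).
- l[4] stu_id=3 → no match; kept with NULLs on the r side.
- l[5] stu_id=NULL → no match; kept with NULLs on the r side.
- l[6] stu_id=5 → 1 match(es) in r → 1 row(s).
- l[7] stu_id=2 → 1 match(es) in r → 1 row(s).
- l[8] stu_id=9 → 1 match(es) in r → 1 row(s).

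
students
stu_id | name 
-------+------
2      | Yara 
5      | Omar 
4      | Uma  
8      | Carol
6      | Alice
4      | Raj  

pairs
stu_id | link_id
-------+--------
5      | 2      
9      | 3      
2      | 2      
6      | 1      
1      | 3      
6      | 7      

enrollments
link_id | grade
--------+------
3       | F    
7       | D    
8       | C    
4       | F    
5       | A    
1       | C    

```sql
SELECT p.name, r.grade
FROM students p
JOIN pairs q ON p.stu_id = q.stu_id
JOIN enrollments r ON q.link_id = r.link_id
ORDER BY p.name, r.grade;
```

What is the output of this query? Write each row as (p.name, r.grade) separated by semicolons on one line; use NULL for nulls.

(Alice, C); (Alice, D)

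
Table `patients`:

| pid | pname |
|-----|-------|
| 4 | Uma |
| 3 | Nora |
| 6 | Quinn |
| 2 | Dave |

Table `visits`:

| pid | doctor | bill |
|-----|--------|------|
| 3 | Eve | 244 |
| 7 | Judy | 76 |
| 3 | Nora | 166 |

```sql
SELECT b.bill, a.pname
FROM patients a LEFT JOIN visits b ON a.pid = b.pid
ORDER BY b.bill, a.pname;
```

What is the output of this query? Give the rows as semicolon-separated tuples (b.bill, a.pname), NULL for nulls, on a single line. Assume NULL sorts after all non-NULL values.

(166, Nora); (244, Nora); (NULL, Dave); (NULL, Quinn); (NULL, Uma)

LEFT JOIN keeps every row from `patients`; unmatched rows get NULL for `visits`'s columns.
Matching on a.pid = b.pid.
Matched pairs: 2; unmatched a rows kept: 3.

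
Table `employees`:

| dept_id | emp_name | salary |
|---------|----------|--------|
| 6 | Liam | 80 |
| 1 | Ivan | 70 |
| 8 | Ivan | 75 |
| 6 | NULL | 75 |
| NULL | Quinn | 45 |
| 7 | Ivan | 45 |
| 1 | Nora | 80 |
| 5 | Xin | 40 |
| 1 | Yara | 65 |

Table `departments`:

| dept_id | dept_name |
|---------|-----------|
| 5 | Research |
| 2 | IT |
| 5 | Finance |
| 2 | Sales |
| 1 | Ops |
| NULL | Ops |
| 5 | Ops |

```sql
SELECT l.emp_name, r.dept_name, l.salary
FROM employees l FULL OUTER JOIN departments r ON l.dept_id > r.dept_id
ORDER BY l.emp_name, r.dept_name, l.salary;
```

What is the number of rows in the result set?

FULL OUTER JOIN keeps every row from both sides; unmatched rows get NULL for the other side's columns.
Matching on l.dept_id > r.dept_id. A NULL in a compared column never satisfies the condition.
- l row (dept_id=6): matches 6 r row(s) → 6 output row(s).
- l row (dept_id=1): no match → kept, r columns NULL.
- l row (dept_id=8): matches 6 r row(s) → 6 output row(s).
- l row (dept_id=6): matches 6 r row(s) → 6 output row(s).
- l row (dept_id=NULL): no match → kept, r columns NULL.
- l row (dept_id=7): matches 6 r row(s) → 6 output row(s).
- l row (dept_id=1): no match → kept, r columns NULL.
- l row (dept_id=5): matches 3 r row(s) → 3 output row(s).
- l row (dept_id=1): no match → kept, r columns NULL.
- 1 row(s) from r found no l partner → padded with NULL.
Total: 27 matched + 5 padded = 32 rows.

32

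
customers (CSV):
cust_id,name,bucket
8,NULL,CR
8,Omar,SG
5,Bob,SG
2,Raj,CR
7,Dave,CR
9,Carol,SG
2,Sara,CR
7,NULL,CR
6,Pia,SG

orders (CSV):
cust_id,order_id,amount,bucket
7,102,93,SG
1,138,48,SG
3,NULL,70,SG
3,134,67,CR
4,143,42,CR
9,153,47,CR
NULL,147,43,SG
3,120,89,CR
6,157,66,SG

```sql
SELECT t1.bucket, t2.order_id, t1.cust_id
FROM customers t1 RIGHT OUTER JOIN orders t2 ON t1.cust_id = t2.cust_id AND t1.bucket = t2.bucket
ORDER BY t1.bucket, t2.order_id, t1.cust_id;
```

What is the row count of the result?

9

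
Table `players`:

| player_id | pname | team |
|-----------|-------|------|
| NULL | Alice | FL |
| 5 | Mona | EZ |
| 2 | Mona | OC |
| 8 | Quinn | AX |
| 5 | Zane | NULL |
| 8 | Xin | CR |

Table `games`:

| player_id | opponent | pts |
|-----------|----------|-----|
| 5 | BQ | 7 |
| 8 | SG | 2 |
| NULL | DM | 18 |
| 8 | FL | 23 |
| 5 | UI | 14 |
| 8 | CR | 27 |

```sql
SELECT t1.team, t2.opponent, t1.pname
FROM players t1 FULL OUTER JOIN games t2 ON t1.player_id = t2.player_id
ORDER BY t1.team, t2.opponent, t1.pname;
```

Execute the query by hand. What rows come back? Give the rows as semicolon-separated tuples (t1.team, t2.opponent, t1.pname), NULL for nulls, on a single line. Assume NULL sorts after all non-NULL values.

(AX, CR, Quinn); (AX, FL, Quinn); (AX, SG, Quinn); (CR, CR, Xin); (CR, FL, Xin); (CR, SG, Xin); (EZ, BQ, Mona); (EZ, UI, Mona); (FL, NULL, Alice); (OC, NULL, Mona); (NULL, BQ, Zane); (NULL, DM, NULL); (NULL, UI, Zane)

FULL OUTER JOIN keeps every row from both sides; unmatched rows get NULL for the other side's columns.
Matching on t1.player_id = t2.player_id. A NULL in a compared column never satisfies the condition.
- player_id=NULL: no t2 row matches, row kept with t2 columns NULL.
- player_id=5: 2 matching t2 row(s), so 2 row(s) emitted.
- player_id=2: no t2 row matches, row kept with t2 columns NULL.
- player_id=8: 3 matching t2 row(s), so 3 row(s) emitted.
- player_id=5: 2 matching t2 row(s), so 2 row(s) emitted.
- player_id=8: 3 matching t2 row(s), so 3 row(s) emitted.
- plus 1 unmatched t2 row(s), each kept with NULL t1 columns.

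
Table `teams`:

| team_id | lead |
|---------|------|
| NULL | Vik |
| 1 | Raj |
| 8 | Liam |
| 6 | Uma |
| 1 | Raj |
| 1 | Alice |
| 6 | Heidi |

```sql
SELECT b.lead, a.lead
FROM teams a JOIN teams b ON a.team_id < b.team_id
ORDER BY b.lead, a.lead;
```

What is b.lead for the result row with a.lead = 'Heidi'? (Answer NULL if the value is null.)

INNER JOIN keeps only pairs where the ON condition holds.
Matching on a.team_id < b.team_id. A NULL in a compared column never satisfies the condition.
- a[0] team_id=NULL → no match; dropped.
- a[1] team_id=1 → 3 match(es) in b → 3 row(s).
- a[2] team_id=8 → no match; dropped.
- a[3] team_id=6 → 1 match(es) in b → 1 row(s).
- a[4] team_id=1 → 3 match(es) in b → 3 row(s).
- a[5] team_id=1 → 3 match(es) in b → 3 row(s).
- a[6] team_id=6 → 1 match(es) in b → 1 row(s).

Liam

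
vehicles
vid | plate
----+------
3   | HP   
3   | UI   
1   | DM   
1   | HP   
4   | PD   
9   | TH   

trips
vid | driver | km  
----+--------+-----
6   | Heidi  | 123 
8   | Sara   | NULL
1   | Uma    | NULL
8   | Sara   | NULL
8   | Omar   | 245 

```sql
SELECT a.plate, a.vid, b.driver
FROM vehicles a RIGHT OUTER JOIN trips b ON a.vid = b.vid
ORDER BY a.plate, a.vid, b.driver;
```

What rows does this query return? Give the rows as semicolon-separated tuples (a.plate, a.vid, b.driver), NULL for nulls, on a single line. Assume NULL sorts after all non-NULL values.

(DM, 1, Uma); (HP, 1, Uma); (NULL, NULL, Heidi); (NULL, NULL, Omar); (NULL, NULL, Sara); (NULL, NULL, Sara)

RIGHT JOIN keeps every row from `trips`; unmatched rows get NULL for `vehicles`'s columns.
Matching on a.vid = b.vid.
Matched pairs: 2; unmatched b rows kept: 4.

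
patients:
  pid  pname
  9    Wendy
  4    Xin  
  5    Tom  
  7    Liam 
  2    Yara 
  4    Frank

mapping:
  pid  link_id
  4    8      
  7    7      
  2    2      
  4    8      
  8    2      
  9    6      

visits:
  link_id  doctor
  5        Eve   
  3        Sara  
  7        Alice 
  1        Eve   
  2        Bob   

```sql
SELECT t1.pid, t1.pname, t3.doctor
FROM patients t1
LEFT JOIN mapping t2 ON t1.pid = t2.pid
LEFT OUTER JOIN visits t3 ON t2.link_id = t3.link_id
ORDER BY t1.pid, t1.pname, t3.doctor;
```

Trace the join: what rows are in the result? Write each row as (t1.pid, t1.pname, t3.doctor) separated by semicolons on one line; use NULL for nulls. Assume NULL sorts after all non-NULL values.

(2, Yara, Bob); (4, Frank, NULL); (4, Frank, NULL); (4, Xin, NULL); (4, Xin, NULL); (5, Tom, NULL); (7, Liam, Alice); (9, Wendy, NULL)

Joins associate left-to-right: patients LEFT JOIN mapping on pid gives 8 intermediate row(s).
Then LEFT JOIN `visits t3` on link_id: each of those 8 rows is kept; rows whose t2.link_id has no match in t3 get NULL for t3's columns.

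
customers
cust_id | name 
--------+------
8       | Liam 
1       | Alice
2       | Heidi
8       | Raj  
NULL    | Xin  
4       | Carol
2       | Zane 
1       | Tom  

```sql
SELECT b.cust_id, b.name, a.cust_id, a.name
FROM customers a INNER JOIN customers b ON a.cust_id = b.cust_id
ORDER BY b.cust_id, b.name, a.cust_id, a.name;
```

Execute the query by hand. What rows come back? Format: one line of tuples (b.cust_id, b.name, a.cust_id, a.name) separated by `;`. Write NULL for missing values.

(1, Alice, 1, Alice); (1, Alice, 1, Tom); (1, Tom, 1, Alice); (1, Tom, 1, Tom); (2, Heidi, 2, Heidi); (2, Heidi, 2, Zane); (2, Zane, 2, Heidi); (2, Zane, 2, Zane); (4, Carol, 4, Carol); (8, Liam, 8, Liam); (8, Liam, 8, Raj); (8, Raj, 8, Liam); (8, Raj, 8, Raj)

INNER JOIN keeps only pairs where the ON condition holds.
Matching on a.cust_id = b.cust_id. A NULL in a compared column never satisfies the condition.
- a[0] cust_id=8 → 2 match(es) in b → 2 row(s).
- a[1] cust_id=1 → 2 match(es) in b → 2 row(s).
- a[2] cust_id=2 → 2 match(es) in b → 2 row(s).
- a[3] cust_id=8 → 2 match(es) in b → 2 row(s).
- a[4] cust_id=NULL → no match; dropped.
- a[5] cust_id=4 → 1 match(es) in b → 1 row(s).
- a[6] cust_id=2 → 2 match(es) in b → 2 row(s).
- a[7] cust_id=1 → 2 match(es) in b → 2 row(s).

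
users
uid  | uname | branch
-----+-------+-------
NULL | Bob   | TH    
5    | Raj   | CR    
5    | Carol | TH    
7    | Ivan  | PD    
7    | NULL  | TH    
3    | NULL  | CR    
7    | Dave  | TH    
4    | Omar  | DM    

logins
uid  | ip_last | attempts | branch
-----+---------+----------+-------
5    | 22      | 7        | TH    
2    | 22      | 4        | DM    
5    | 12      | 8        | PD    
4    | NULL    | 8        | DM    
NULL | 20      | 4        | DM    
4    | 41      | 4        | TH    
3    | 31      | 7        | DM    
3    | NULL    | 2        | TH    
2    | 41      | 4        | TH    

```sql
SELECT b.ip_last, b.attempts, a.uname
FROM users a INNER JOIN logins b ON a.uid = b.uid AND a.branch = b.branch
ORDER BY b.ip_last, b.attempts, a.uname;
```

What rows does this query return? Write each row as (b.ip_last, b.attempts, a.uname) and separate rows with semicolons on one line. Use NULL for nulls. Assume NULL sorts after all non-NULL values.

(22, 7, Carol); (NULL, 8, Omar)

INNER JOIN keeps only pairs where the ON condition holds.
Matching on a.uid = b.uid AND a.branch = b.branch. A NULL in a compared column never satisfies the condition.
- uid=NULL, branch=TH: no matching b row, dropped.
- uid=5, branch=CR: no matching b row, dropped.
- uid=5, branch=TH: 1 matching b row(s), so 1 row(s) emitted.
- uid=7, branch=PD: no matching b row, dropped.
- uid=7, branch=TH: no matching b row, dropped.
- uid=3, branch=CR: no matching b row, dropped.
- uid=7, branch=TH: no matching b row, dropped.
- uid=4, branch=DM: 1 matching b row(s), so 1 row(s) emitted.
After projecting and ordering:
b.ip_last | b.attempts | a.uname
22 | 7 | Carol
NULL | 8 | Omar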